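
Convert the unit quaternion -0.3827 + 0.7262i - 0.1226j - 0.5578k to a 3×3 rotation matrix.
[[0.3477, -0.605, -0.7163], [0.2489, -0.677, 0.6926], [-0.904, -0.4191, -0.0848]]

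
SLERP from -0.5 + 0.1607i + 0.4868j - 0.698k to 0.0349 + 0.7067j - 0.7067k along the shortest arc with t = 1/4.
-0.3763 + 0.1239i + 0.5627j - 0.7256k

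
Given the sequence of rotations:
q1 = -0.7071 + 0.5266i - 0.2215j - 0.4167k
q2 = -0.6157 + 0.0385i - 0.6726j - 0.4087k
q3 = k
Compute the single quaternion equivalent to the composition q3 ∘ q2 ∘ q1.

q2 · q1 = 0.0958 - 0.1617i + 0.4128j + 0.8912k
q3 · q2 · q1 = -0.8912 - 0.4128i - 0.1617j + 0.0958k
-0.8912 - 0.4128i - 0.1617j + 0.0958k


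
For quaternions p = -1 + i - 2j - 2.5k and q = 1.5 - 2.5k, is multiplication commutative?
No: pq = -7.75 + 6.5i - 0.5j - 1.25k ≠ -7.75 - 3.5i - 5.5j - 1.25k = qp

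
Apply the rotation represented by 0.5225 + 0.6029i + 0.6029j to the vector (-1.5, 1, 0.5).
(0.632, -1.132, 1.348)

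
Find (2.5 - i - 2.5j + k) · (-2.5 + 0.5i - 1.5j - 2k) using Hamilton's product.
-7.5 + 10.25i + j - 4.75k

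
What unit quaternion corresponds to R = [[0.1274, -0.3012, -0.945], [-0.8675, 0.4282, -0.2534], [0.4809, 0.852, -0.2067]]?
0.5807 + 0.4759i - 0.6139j - 0.2438k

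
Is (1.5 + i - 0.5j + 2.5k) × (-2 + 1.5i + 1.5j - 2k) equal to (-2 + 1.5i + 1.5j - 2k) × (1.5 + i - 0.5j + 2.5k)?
No: pq = 1.25 - 2.5i + 9j - 5.75k ≠ 1.25 + 3i - 2.5j - 10.25k = qp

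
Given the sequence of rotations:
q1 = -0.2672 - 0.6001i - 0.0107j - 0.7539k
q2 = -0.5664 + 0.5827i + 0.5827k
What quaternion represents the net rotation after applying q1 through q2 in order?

q2 · q1 = 0.9403 + 0.1904i + 0.0957j + 0.2651k
0.9403 + 0.1904i + 0.0957j + 0.2651k


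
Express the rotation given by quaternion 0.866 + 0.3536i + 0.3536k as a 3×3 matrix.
[[0.7499, -0.6124, 0.2501], [0.6124, 0.4999, -0.6124], [0.2501, 0.6124, 0.7499]]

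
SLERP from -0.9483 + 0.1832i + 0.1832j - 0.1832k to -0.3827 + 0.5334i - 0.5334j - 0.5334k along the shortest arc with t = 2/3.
-0.6673 + 0.4734i - 0.3264j - 0.4734k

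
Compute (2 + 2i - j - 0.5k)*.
2 - 2i + j + 0.5k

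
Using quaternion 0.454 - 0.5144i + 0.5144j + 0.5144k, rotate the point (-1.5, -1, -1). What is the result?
(1.146, -0.845, 1.491)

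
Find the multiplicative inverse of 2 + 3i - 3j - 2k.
0.0769 - 0.1154i + 0.1154j + 0.0769k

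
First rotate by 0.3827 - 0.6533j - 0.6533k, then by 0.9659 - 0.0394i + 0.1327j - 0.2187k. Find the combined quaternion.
0.3135 - 0.2446i - 0.606j - 0.689k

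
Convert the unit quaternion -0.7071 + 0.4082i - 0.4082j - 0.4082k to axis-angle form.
axis = (√3/3, -√3/3, -√3/3), θ = 3π/2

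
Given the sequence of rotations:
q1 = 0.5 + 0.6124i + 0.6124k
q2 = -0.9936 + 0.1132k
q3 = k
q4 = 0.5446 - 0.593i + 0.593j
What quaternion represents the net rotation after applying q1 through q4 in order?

q2 · q1 = -0.5661 - 0.6085i + 0.0693j - 0.5519k
q3 · q2 · q1 = 0.5519 - 0.0693i - 0.6085j - 0.5661k
q4 · q3 · q2 · q1 = 0.6203 - 0.7007i - 0.3398j + 0.0936k
0.6203 - 0.7007i - 0.3398j + 0.0936k


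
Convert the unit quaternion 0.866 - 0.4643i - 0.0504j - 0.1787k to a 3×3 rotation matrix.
[[0.9311, 0.3563, 0.0786], [-0.2627, 0.505, 0.8222], [0.2532, -0.7862, 0.5638]]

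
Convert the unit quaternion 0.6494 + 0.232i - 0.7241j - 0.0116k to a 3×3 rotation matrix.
[[-0.0489, -0.3209, -0.9458], [-0.351, 0.8921, -0.2845], [0.9351, 0.3181, -0.1563]]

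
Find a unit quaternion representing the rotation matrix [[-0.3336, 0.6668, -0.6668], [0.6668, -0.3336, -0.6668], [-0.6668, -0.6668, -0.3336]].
-0.5774i - 0.5774j + 0.5774k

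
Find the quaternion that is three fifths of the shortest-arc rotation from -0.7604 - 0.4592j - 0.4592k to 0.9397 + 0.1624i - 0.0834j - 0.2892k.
-0.9815 - 0.1089i - 0.1564j - 0.0184k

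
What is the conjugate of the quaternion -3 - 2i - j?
-3 + 2i + j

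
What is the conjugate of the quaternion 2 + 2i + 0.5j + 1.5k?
2 - 2i - 0.5j - 1.5k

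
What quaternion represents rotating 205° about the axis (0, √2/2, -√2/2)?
-0.2164 + 0.6903j - 0.6903k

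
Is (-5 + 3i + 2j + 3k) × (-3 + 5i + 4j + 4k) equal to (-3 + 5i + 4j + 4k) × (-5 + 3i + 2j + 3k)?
No: pq = -20 - 38i - 23j - 27k ≠ -20 - 30i - 29j - 31k = qp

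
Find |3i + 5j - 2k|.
√38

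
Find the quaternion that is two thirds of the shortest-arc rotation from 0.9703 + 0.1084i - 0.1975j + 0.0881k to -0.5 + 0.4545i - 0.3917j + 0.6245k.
0.8073 - 0.3092i + 0.2219j - 0.451k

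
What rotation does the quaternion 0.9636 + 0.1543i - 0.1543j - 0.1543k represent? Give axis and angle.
axis = (√3/3, -√3/3, -√3/3), θ = 31°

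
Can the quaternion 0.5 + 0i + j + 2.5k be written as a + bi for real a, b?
No. The quaternion 0.5 + j + 2.5k has j-coefficient y = 1 and k-coefficient z = 2.5, not both zero, so it does not lie in the complex subalgebra spanned by 1 and i.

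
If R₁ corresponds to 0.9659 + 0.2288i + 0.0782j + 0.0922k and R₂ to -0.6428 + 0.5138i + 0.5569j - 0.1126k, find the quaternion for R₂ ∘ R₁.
-0.7716 + 0.4094i + 0.4145j - 0.2553k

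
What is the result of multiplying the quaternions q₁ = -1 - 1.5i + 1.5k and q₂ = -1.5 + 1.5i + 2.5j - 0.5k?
4.5 - 3i - j - 5.5k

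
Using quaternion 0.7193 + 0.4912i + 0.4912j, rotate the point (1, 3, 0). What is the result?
(1.965, 2.035, 1.413)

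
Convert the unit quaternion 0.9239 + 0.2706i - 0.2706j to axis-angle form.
axis = (√2/2, -√2/2, 0), θ = π/4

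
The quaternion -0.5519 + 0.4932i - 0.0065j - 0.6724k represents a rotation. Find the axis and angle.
axis = (0.5914, -0.0078, -0.8063), θ = 247°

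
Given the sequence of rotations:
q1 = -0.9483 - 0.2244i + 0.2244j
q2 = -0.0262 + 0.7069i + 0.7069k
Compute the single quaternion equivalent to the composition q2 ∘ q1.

q2 · q1 = 0.1835 - 0.8231i - 0.1645j - 0.5117k
0.1835 - 0.8231i - 0.1645j - 0.5117k


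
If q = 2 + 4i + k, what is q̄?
2 - 4i - k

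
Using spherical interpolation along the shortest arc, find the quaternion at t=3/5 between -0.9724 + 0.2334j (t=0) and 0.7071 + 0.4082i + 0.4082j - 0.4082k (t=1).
-0.9095 - 0.27i - 0.164j + 0.27k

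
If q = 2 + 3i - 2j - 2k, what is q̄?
2 - 3i + 2j + 2k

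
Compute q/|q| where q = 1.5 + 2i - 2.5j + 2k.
0.3693 + 0.4924i - 0.6155j + 0.4924k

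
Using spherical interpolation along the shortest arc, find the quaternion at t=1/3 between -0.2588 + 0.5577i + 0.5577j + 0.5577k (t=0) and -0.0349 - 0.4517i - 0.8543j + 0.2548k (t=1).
-0.1751 + 0.5794i + 0.7338j + 0.3085k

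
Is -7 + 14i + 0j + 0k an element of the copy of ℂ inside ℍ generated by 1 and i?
Yes. The quaternion -7 + 14i has j- and k-coefficients y = z = 0, so it lies in the complex subalgebra spanned by 1 and i.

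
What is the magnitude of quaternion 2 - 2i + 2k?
√12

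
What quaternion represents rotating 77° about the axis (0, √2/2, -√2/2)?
0.7826 + 0.4402j - 0.4402k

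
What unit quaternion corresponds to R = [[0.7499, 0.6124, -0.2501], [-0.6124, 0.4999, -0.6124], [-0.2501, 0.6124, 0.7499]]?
0.866 + 0.3536i - 0.3536k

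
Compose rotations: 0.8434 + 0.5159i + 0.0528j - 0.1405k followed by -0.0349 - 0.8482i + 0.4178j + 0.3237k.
0.4316 - 0.8092i + 0.3984j + 0.0176k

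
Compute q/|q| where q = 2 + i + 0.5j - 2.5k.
0.5898 + 0.2949i + 0.1474j - 0.7372k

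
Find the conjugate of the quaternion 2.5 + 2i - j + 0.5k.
2.5 - 2i + j - 0.5k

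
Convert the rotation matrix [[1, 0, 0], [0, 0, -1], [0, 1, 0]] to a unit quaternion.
0.7071 + 0.7071i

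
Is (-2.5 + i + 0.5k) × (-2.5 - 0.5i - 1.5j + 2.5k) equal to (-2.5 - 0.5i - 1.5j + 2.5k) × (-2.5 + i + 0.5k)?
No: pq = 5.5 - 0.5i + j - 9k ≠ 5.5 - 2i + 6.5j - 6k = qp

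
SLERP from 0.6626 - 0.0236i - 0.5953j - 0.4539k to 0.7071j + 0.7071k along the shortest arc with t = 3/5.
0.2863 - 0.0102i - 0.7073j - 0.6462k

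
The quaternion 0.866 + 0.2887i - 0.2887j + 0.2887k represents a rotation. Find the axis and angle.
axis = (√3/3, -√3/3, √3/3), θ = π/3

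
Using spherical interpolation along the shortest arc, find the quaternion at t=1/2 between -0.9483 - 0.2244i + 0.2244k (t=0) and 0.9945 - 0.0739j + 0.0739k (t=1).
-0.9898 - 0.1143i + 0.0376j + 0.0767k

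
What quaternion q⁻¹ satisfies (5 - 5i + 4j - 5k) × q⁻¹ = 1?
0.0549 + 0.0549i - 0.044j + 0.0549k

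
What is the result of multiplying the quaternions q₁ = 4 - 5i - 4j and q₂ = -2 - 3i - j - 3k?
-27 + 10i - 11j - 19k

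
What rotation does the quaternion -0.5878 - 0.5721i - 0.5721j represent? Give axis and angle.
axis = (-√2/2, -√2/2, 0), θ = 252°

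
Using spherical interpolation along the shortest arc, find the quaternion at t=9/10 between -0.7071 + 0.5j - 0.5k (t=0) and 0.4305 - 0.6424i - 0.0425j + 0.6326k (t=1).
-0.4779 + 0.593i + 0.0961j - 0.6409k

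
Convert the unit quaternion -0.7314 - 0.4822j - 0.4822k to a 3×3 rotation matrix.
[[0.0699, -0.7054, 0.7054], [0.7054, 0.535, 0.465], [-0.7054, 0.465, 0.535]]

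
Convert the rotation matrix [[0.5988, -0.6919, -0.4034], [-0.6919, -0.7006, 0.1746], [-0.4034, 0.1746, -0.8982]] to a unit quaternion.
0.8941i - 0.3869j - 0.2256k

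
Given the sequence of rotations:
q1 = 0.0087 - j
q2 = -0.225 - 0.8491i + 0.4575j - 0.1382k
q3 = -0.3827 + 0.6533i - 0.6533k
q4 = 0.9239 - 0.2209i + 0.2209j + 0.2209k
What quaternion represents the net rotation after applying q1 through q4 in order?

q2 · q1 = 0.4555 - 0.1456i + 0.229j + 0.8479k
q3 · q2 · q1 = 0.4747 + 0.5029i - 0.5465j - 0.4725k
q4 · q3 · q2 · q1 = 0.7748 + 0.3761i - 0.3933j - 0.3221k
0.7748 + 0.3761i - 0.3933j - 0.3221k


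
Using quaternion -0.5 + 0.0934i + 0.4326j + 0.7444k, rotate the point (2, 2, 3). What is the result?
(-0.195, 0.634, 4.069)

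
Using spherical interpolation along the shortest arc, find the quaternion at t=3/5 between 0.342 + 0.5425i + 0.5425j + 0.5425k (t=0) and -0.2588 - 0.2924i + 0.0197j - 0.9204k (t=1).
0.3131 + 0.4213i + 0.2223j + 0.8216k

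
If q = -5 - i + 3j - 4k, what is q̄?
-5 + i - 3j + 4k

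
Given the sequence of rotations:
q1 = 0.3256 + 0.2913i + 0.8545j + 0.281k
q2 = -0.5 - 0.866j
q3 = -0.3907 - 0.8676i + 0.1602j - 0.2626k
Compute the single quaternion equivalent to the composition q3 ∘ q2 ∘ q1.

q2 · q1 = 0.5772 - 0.389i - 0.7092j + 0.1118k
q3 · q2 · q1 = -0.42 - 0.5171i + 0.5687j + 0.4824k
-0.42 - 0.5171i + 0.5687j + 0.4824k


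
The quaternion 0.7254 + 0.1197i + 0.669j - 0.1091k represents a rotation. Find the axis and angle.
axis = (0.1739, 0.9719, -0.1585), θ = 87°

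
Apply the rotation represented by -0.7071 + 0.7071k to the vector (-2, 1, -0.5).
(1, 2, -0.5)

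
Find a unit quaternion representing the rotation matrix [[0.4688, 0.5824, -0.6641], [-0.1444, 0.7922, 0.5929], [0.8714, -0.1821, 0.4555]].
0.8241 - 0.2351i - 0.4658j - 0.2205k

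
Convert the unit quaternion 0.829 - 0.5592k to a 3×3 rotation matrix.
[[0.3746, 0.9272, 0], [-0.9272, 0.3746, 0], [0, 0, 1]]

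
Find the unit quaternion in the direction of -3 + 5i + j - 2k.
-0.4804 + 0.8006i + 0.1601j - 0.3203k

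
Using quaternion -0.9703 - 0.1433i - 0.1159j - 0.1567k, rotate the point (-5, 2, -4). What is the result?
(-6.241, 1.1, -2.199)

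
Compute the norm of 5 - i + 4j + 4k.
√58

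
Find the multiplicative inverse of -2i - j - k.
0.3333i + 0.1667j + 0.1667k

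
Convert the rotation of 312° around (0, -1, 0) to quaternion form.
-0.9135 - 0.4067j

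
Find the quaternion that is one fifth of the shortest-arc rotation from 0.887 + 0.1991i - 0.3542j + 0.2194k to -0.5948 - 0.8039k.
0.8694 + 0.1656i - 0.2946j + 0.3605k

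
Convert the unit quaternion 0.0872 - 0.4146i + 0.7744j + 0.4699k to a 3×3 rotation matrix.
[[-0.641, -0.7241, -0.2546], [-0.5602, 0.2146, 0.8001], [-0.5247, 0.6555, -0.5432]]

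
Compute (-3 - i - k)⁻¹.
-0.2727 + 0.0909i + 0.0909k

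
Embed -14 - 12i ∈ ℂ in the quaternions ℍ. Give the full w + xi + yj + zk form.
-14 - 12i + 0j + 0k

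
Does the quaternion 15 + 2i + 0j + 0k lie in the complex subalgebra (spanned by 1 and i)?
Yes. The quaternion 15 + 2i has j- and k-coefficients y = z = 0, so it lies in the complex subalgebra spanned by 1 and i.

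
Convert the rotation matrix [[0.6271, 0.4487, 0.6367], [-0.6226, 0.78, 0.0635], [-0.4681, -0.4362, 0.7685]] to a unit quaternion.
0.891 - 0.1402i + 0.31j - 0.3006k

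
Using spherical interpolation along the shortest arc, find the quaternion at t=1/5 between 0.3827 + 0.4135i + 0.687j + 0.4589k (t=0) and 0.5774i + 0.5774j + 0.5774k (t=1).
0.3099 + 0.4542i + 0.6757j + 0.491k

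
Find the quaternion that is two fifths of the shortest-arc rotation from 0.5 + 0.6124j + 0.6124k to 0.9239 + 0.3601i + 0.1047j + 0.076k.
0.7552 + 0.1647i + 0.4552j + 0.442k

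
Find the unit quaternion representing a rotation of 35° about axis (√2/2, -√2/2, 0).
0.9537 + 0.2126i - 0.2126j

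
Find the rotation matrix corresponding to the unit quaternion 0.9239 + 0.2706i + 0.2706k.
[[0.8536, -0.5, 0.1464], [0.5, 0.7071, -0.5], [0.1464, 0.5, 0.8536]]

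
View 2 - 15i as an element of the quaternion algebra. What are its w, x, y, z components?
2 - 15i + 0j + 0k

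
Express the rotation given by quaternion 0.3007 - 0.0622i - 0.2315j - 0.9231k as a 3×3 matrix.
[[-0.8114, 0.584, -0.0244], [-0.5264, -0.712, 0.4648], [0.2541, 0.39, 0.8851]]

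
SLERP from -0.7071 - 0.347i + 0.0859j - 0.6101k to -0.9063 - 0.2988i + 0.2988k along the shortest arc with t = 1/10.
-0.7636 - 0.3575i + 0.0798j - 0.5318k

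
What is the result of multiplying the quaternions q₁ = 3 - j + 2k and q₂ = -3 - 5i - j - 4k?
-2 - 9i - 10j - 23k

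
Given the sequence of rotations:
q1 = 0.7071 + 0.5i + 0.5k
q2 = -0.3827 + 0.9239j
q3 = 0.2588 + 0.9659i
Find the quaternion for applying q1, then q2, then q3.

q2 · q1 = -0.2706 + 0.2706i + 0.6533j - 0.6533k
q3 · q2 · q1 = -0.3314 - 0.1913i + 0.8001j + 0.4619k
-0.3314 - 0.1913i + 0.8001j + 0.4619k


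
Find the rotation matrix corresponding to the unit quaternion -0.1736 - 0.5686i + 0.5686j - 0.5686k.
[[-0.2932, -0.844, 0.4492], [-0.4492, -0.2932, -0.844], [0.844, -0.4492, -0.2932]]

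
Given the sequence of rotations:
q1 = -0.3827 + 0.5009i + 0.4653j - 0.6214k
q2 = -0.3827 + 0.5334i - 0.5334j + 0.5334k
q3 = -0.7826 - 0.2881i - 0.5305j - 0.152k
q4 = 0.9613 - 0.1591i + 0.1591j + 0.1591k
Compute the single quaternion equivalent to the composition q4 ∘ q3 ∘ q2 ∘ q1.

q2 · q1 = 0.4589 - 0.3126i + 0.6247j + 0.549k
q3 · q2 · q1 = -0.0343 - 0.0839i - 0.5267j - 0.8452k
q4 · q3 · q2 · q1 = 0.1719 - 0.1259i - 0.6596j - 0.7208k
0.1719 - 0.1259i - 0.6596j - 0.7208k


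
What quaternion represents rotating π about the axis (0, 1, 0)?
j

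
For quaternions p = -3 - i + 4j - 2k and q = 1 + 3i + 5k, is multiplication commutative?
No: pq = 10 + 10i + 3j - 29k ≠ 10 - 30i + 5j - 5k = qp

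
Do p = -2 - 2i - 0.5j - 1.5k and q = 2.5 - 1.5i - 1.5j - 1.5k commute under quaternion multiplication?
No: pq = -11 - 3.5i + j + 1.5k ≠ -11 - 0.5i + 2.5j - 3k = qp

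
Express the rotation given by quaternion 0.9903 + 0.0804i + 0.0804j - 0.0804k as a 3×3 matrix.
[[0.9741, 0.1722, 0.1463], [-0.1463, 0.9741, -0.1722], [-0.1722, 0.1463, 0.9741]]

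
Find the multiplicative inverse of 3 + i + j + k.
0.25 - 0.0833i - 0.0833j - 0.0833k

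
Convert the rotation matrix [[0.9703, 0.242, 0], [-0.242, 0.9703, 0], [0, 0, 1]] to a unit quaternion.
0.9925 - 0.1219k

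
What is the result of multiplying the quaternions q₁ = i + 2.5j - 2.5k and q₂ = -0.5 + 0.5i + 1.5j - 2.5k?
-10.5 - 3i + 1.5k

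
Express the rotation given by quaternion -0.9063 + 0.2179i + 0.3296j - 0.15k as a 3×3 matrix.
[[0.7377, -0.1283, -0.6628], [0.4155, 0.86, 0.2961], [0.5321, -0.4938, 0.6878]]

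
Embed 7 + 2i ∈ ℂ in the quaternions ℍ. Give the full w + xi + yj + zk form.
7 + 2i + 0j + 0k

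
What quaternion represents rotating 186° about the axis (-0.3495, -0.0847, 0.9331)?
-0.0523 - 0.349i - 0.0846j + 0.9318k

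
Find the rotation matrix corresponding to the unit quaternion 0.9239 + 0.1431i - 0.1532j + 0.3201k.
[[0.7481, -0.6353, -0.1915], [0.5476, 0.7541, -0.3625], [0.3747, 0.1663, 0.9121]]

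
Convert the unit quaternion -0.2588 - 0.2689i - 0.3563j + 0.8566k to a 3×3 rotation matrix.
[[-0.7214, 0.635, -0.2763], [-0.2518, -0.6121, -0.7496], [-0.6451, -0.4712, 0.6015]]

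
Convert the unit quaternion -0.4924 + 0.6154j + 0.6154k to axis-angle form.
axis = (0, √2/2, √2/2), θ = 239°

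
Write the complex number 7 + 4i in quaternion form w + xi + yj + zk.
7 + 4i + 0j + 0k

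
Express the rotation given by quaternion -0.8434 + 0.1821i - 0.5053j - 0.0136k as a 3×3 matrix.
[[0.489, -0.207, 0.8474], [-0.1611, 0.9333, 0.3209], [-0.8573, -0.2934, 0.423]]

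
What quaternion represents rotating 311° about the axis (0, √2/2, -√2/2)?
-0.91 + 0.2932j - 0.2932k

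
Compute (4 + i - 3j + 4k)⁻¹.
0.0952 - 0.0238i + 0.0714j - 0.0952k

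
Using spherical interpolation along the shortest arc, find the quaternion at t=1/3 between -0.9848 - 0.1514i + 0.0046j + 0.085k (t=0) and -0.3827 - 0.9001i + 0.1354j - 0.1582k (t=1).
-0.882 - 0.4678i + 0.0569j + 0.0006k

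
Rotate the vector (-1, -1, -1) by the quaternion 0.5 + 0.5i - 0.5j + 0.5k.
(1, 1, -1)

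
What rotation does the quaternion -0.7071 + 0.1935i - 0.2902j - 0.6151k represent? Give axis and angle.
axis = (0.2736, -0.4104, -0.8699), θ = 3π/2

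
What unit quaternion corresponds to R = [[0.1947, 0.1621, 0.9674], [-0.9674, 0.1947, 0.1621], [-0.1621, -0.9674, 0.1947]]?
0.6293 - 0.4487i + 0.4487j - 0.4487k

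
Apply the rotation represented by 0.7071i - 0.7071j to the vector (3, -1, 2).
(1, -3, -2)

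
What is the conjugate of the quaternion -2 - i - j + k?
-2 + i + j - k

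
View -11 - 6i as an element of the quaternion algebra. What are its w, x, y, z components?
-11 - 6i + 0j + 0k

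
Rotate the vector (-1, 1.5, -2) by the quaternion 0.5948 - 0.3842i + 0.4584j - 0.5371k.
(-1.489, 1.254, -1.861)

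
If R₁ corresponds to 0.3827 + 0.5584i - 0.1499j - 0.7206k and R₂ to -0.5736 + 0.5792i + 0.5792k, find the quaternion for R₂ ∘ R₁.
-0.1256 - 0.0118i + 0.8268j + 0.5482k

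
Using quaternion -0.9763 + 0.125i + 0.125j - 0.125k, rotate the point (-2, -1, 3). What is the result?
(-2.488, -0.85, 2.662)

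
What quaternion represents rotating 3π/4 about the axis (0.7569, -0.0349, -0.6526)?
0.3827 + 0.6993i - 0.0322j - 0.6029k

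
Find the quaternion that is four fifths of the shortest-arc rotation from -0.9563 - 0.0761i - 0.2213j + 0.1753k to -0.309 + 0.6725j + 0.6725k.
-0.5322 - 0.0203i + 0.5431j + 0.6491k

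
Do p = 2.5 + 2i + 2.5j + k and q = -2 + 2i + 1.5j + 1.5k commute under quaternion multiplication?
No: pq = -14.25 + 3.25i - 2.25j - 0.25k ≠ -14.25 - 1.25i - 0.25j + 3.75k = qp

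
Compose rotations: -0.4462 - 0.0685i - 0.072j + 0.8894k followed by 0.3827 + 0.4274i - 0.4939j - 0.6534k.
0.4041 - 0.7032i - 0.1425j + 0.5673k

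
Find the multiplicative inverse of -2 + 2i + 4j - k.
-0.08 - 0.08i - 0.16j + 0.04k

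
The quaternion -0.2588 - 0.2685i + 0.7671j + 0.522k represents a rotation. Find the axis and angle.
axis = (-0.278, 0.7942, 0.5404), θ = 7π/6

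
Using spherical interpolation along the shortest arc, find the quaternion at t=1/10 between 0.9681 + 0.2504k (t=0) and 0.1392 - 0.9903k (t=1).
0.9215 + 0.3883k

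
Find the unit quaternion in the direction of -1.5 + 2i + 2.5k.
-0.4243 + 0.5657i + 0.7071k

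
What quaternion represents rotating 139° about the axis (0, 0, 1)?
0.3502 + 0.9367k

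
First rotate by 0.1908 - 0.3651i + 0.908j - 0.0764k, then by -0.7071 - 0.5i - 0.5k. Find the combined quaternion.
-0.3557 + 0.6168i - 0.4977j - 0.4954k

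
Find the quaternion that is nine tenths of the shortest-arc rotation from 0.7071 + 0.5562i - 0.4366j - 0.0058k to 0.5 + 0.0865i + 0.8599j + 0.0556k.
0.6009 + 0.1707i + 0.779j + 0.0538k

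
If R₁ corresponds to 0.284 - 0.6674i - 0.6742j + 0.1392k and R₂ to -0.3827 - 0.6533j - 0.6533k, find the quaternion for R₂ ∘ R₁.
-0.4582 - 0.276i + 0.5085j - 0.6748k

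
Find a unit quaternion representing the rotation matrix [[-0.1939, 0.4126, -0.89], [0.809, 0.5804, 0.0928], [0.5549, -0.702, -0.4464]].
-0.4848 + 0.4099i + 0.7451j - 0.2044k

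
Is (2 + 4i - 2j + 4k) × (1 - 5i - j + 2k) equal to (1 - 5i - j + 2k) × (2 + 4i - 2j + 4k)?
No: pq = 12 - 6i - 32j - 6k ≠ 12 - 6i + 24j + 22k = qp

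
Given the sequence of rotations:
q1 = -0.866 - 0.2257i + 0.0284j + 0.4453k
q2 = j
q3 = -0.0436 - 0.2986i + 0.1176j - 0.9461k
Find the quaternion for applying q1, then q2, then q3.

q2 · q1 = -0.0284 + 0.4453i - 0.866j + 0.2257k
q3 · q2 · q1 = 0.4496 - 0.8037i - 0.3195j + 0.2232k
0.4496 - 0.8037i - 0.3195j + 0.2232k


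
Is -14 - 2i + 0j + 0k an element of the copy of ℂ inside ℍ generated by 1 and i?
Yes. The quaternion -14 - 2i has j- and k-coefficients y = z = 0, so it lies in the complex subalgebra spanned by 1 and i.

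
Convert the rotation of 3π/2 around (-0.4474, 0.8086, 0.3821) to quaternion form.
-0.7071 - 0.3164i + 0.5718j + 0.2702k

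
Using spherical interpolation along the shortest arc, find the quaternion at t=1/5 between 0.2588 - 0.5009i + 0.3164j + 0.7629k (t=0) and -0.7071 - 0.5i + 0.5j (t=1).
0.041 - 0.5884i + 0.4218j + 0.6886k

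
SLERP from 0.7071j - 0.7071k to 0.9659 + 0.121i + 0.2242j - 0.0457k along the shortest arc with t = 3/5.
0.7243 + 0.0907i + 0.5456j - 0.4117k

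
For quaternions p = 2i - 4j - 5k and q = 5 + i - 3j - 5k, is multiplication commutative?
No: pq = -39 + 15i - 15j - 27k ≠ -39 + 5i - 25j - 23k = qp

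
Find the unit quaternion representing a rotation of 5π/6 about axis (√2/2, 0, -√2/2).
0.2588 + 0.683i - 0.683k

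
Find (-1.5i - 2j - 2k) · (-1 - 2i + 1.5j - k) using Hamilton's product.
-2 + 6.5i + 4.5j - 4.25k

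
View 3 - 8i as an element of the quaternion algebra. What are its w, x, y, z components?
3 - 8i + 0j + 0k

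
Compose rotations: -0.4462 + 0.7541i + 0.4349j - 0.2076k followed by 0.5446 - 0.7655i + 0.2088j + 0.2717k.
0.2999 + 0.5907i + 0.1897j - 0.7247k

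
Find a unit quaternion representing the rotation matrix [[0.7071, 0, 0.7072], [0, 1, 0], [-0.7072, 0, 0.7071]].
0.9239 + 0.3827j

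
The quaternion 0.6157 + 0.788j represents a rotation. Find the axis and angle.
axis = (0, 1, 0), θ = 104°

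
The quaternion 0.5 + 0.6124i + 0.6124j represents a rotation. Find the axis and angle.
axis = (√2/2, √2/2, 0), θ = 2π/3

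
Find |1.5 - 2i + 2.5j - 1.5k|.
3.841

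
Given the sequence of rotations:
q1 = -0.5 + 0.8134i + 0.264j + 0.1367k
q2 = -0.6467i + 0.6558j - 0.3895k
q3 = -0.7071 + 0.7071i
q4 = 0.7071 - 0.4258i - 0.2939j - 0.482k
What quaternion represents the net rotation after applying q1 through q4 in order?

q2 · q1 = 0.4061 + 0.5158i - 0.5563j - 0.5094k
q3 · q2 · q1 = -0.6519 - 0.0776i + 0.7536j - 0.0332k
q4 · q3 · q2 · q1 = -0.2885 + 0.5957i + 0.7477j - 0.0529k
-0.2885 + 0.5957i + 0.7477j - 0.0529k


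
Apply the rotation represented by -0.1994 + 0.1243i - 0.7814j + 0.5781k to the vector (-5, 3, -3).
(3.191, 5.588, -1.263)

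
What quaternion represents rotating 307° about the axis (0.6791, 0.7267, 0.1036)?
-0.8949 + 0.303i + 0.3243j + 0.0462k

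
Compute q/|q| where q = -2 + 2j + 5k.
-0.3482 + 0.3482j + 0.8704k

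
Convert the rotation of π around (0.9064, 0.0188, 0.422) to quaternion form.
0.9064i + 0.0188j + 0.422k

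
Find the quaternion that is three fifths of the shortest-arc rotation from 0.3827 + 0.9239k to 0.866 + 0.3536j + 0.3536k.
0.733 + 0.2299j + 0.6402k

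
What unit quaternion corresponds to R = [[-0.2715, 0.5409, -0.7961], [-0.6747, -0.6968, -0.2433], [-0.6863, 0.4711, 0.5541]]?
-0.3827 - 0.4667i + 0.0717j + 0.7941k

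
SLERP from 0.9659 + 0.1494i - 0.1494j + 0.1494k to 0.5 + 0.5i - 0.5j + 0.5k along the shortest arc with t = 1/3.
0.866 + 0.2887i - 0.2887j + 0.2887k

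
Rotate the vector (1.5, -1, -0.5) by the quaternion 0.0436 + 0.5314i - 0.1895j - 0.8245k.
(-0.071, 0.381, -1.83)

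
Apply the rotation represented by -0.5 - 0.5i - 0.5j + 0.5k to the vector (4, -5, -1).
(-5, 1, -4)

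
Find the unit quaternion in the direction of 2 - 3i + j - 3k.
0.417 - 0.6255i + 0.2085j - 0.6255k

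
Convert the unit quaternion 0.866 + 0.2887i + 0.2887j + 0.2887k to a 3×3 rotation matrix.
[[0.6666, -0.3333, 0.6667], [0.6667, 0.6666, -0.3333], [-0.3333, 0.6667, 0.6666]]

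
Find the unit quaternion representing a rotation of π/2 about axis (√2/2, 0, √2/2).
0.7071 + 0.5i + 0.5k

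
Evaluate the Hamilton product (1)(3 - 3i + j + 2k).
3 - 3i + j + 2k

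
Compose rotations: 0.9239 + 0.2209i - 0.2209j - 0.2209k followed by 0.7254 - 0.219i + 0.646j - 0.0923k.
0.8409 - 0.2052i + 0.3678j - 0.3398k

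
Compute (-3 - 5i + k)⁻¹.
-0.0857 + 0.1429i - 0.0286k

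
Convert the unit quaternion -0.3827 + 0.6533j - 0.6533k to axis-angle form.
axis = (0, √2/2, -√2/2), θ = 5π/4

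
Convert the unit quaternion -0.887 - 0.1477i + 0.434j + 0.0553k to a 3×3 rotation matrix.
[[0.6172, -0.0301, -0.7863], [-0.2263, 0.9503, -0.214], [0.7536, 0.31, 0.5797]]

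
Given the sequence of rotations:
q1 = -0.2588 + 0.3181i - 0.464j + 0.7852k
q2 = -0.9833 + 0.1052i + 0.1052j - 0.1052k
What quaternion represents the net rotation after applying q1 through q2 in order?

q2 · q1 = 0.3524 - 0.3062i + 0.313j - 0.8271k
0.3524 - 0.3062i + 0.313j - 0.8271k


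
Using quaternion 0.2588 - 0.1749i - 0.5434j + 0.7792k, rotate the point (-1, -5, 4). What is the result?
(-0.344, -2.241, 6.071)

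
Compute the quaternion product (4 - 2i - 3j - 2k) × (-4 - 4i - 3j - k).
-35 - 11i + 6j - 2k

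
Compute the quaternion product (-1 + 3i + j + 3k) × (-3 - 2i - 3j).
12 + 2i - 6j - 16k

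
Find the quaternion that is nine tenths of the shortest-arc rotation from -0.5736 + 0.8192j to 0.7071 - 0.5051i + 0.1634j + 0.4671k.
-0.7524 + 0.4824i - 0.0461j - 0.4461k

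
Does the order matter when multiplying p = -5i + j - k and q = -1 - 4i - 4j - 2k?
Yes: pq = -18 - i - 7j + 25k ≠ -18 + 11i + 5j - 23k = qp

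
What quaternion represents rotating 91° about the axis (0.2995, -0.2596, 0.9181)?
0.7009 + 0.2136i - 0.1852j + 0.6548k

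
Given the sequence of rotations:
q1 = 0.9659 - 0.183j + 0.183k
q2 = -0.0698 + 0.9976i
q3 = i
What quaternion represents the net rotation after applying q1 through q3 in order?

q2 · q1 = -0.0674 + 0.9636i - 0.1698j - 0.1953k
q3 · q2 · q1 = -0.9636 - 0.0674i + 0.1953j - 0.1698k
-0.9636 - 0.0674i + 0.1953j - 0.1698k


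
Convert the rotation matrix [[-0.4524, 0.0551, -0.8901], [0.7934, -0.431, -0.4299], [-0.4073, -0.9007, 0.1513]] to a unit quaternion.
0.2588 - 0.4548i - 0.4664j + 0.7132k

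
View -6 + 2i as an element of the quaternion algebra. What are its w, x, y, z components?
-6 + 2i + 0j + 0k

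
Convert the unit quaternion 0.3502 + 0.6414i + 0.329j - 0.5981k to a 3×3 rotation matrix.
[[0.0681, 0.841, -0.5368], [0.0031, -0.5382, -0.8428], [-0.9977, 0.0557, -0.0393]]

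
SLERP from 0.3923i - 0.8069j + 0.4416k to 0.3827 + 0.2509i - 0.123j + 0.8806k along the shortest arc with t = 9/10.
0.3549 + 0.2783i - 0.208j + 0.868k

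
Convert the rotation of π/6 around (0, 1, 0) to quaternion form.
0.9659 + 0.2588j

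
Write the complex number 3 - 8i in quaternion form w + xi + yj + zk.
3 - 8i + 0j + 0k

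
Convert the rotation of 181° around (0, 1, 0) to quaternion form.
-0.0087 + j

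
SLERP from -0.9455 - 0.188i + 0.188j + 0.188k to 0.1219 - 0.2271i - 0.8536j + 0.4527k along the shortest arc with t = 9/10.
-0.2536 + 0.193i + 0.8538j - 0.4116k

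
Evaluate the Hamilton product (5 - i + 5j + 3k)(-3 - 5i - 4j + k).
-3 - 5i - 49j + 25k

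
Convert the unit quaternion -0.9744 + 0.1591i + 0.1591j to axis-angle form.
axis = (√2/2, √2/2, 0), θ = 334°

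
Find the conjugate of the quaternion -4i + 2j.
4i - 2j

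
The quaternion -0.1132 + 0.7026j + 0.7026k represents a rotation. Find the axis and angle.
axis = (0, √2/2, √2/2), θ = 193°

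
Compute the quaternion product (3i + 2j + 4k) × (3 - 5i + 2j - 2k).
19 - 3i - 8j + 28k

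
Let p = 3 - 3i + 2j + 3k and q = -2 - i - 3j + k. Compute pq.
-6 + 14i - 13j + 8k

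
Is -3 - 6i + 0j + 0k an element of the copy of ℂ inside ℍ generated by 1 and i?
Yes. The quaternion -3 - 6i has j- and k-coefficients y = z = 0, so it lies in the complex subalgebra spanned by 1 and i.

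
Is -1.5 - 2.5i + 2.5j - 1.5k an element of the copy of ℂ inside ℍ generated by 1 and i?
No. The quaternion -1.5 - 2.5i + 2.5j - 1.5k has j-coefficient y = 2.5 and k-coefficient z = -1.5, not both zero, so it does not lie in the complex subalgebra spanned by 1 and i.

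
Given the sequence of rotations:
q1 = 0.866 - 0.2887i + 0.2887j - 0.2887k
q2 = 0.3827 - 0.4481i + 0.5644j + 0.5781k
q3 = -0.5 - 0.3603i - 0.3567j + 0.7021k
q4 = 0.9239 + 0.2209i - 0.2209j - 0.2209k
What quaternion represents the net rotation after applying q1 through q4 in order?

q2 · q1 = 0.206 - 0.8284i + 0.303j + 0.4237k
q3 · q2 · q1 = -0.5909 - 0.0239i - 0.6539j - 0.4719k
q4 · q3 · q2 · q1 = -0.7893 - 0.1928i - 0.3641j - 0.4552k
-0.7893 - 0.1928i - 0.3641j - 0.4552k


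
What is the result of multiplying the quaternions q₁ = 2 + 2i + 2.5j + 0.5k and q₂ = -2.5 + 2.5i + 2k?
-11 + 5i - 9j - 3.5k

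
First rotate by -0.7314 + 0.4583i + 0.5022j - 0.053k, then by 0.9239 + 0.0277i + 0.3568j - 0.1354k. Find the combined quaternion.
-0.8748 + 0.4523i + 0.1424j - 0.0995k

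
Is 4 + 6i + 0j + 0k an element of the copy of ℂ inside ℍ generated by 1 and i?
Yes. The quaternion 4 + 6i has j- and k-coefficients y = z = 0, so it lies in the complex subalgebra spanned by 1 and i.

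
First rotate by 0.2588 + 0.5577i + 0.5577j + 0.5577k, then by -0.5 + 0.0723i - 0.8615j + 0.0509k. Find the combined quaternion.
0.2823 - 0.769i - 0.5137j + 0.2551k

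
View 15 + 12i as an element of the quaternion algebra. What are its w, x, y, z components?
15 + 12i + 0j + 0k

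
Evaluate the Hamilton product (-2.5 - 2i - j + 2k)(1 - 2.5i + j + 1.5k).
-9.5 + 0.75i - 5.5j - 6.25k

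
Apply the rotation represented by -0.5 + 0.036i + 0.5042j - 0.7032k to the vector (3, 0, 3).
(-3.157, 0.199, 2.828)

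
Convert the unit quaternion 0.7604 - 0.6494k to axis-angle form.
axis = (0, 0, -1), θ = 81°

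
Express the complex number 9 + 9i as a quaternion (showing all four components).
9 + 9i + 0j + 0k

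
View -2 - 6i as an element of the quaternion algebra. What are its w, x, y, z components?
-2 - 6i + 0j + 0k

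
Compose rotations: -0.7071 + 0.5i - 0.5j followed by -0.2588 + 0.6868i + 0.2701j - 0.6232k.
-0.0254 - 0.9266i - 0.3732j - 0.0378k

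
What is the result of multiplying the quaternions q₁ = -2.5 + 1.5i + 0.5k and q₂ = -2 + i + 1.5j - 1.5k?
4.25 - 6.25i - j + 5k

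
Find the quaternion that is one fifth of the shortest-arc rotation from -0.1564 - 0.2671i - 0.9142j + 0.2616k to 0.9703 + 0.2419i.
-0.4071 - 0.3078i - 0.8268j + 0.2366k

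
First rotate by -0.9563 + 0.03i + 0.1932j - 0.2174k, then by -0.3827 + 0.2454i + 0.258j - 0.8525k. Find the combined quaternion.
0.1234 - 0.1375i - 0.2929j + 0.9381k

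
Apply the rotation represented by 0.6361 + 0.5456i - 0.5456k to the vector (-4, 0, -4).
(0.763, 5.553, 0.763)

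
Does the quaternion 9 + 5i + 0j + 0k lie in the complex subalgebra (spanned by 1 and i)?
Yes. The quaternion 9 + 5i has j- and k-coefficients y = z = 0, so it lies in the complex subalgebra spanned by 1 and i.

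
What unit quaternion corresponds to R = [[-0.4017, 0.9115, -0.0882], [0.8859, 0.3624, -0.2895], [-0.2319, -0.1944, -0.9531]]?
0.0436 + 0.5452i + 0.8242j - 0.1468k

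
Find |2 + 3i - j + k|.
√15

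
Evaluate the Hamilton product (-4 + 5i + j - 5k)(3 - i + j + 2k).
2 + 26i - 6j - 17k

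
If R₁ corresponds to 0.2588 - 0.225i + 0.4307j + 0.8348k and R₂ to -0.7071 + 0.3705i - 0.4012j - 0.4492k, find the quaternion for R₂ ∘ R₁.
0.4482 + 0.1135i - 0.6166j - 0.6372k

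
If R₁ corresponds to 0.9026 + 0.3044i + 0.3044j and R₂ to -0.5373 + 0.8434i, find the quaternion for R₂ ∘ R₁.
-0.7417 + 0.5977i - 0.1636j + 0.2567k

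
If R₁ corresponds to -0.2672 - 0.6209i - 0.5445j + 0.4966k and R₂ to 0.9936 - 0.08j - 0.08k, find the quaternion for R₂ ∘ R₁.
-0.2693 - 0.7002i - 0.47j + 0.4651k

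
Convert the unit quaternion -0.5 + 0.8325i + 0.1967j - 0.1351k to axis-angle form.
axis = (0.9613, 0.2271, -0.156), θ = 4π/3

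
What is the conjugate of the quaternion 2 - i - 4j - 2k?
2 + i + 4j + 2k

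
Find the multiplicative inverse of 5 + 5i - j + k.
0.0962 - 0.0962i + 0.0192j - 0.0192k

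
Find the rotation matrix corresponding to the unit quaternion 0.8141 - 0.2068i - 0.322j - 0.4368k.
[[0.411, 0.8444, -0.3436], [-0.578, 0.5329, 0.618], [0.7049, -0.0554, 0.7071]]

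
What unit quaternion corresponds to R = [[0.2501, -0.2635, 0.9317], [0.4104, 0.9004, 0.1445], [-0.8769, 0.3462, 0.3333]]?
0.788 + 0.064i + 0.5738j + 0.2138k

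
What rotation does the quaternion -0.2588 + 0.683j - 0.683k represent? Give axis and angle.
axis = (0, √2/2, -√2/2), θ = 7π/6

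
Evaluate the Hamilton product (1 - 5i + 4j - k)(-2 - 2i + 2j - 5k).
-25 - 10i - 29j - 5k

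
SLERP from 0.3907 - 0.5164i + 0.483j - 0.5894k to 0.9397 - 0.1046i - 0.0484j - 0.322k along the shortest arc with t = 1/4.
0.5848 - 0.4447i + 0.3738j - 0.5661k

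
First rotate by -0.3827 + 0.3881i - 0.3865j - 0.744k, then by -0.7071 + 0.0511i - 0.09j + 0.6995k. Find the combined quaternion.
0.7364 + 0.0433i + 0.6172j + 0.2736k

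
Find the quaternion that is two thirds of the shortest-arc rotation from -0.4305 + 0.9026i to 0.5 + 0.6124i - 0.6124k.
0.2057 + 0.8558i - 0.4746k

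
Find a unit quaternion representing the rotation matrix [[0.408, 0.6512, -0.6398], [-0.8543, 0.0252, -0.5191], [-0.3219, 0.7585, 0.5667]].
0.7071 + 0.4517i - 0.1124j - 0.5323k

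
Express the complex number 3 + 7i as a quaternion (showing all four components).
3 + 7i + 0j + 0k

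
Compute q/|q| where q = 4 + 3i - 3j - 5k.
0.5208 + 0.3906i - 0.3906j - 0.6509k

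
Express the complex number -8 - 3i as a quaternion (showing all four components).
-8 - 3i + 0j + 0k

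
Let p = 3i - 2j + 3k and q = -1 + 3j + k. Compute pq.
3 - 14i - j + 6k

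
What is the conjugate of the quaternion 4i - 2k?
-4i + 2k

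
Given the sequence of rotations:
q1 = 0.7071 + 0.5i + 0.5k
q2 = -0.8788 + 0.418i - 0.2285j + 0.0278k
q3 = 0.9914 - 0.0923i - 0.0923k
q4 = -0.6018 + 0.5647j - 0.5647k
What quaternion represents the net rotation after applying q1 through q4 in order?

q2 · q1 = -0.8443 - 0.2581i - 0.3567j - 0.3055k
q3 · q2 · q1 = -0.8891 - 0.2109i - 0.358j - 0.192k
q4 · q3 · q2 · q1 = 0.6288 - 0.1837i - 0.1675j + 0.7367k
0.6288 - 0.1837i - 0.1675j + 0.7367k


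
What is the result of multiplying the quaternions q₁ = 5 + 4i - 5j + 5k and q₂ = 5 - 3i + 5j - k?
67 - 15i - 11j + 25k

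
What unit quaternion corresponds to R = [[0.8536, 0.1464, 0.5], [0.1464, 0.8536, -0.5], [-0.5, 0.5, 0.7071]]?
0.9239 + 0.2706i + 0.2706j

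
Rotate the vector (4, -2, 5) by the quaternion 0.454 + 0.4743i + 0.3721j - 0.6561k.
(-3.871, -4.944, -2.36)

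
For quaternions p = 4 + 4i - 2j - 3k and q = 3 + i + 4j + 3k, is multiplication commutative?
No: pq = 25 + 22i - 5j + 21k ≠ 25 + 10i + 25j - 15k = qp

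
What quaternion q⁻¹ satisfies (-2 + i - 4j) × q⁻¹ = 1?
-0.0952 - 0.0476i + 0.1905j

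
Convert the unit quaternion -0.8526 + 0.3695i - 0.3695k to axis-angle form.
axis = (√2/2, 0, -√2/2), θ = 297°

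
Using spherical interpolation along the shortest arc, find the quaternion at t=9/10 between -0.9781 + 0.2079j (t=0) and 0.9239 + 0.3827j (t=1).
-0.9452 - 0.3264j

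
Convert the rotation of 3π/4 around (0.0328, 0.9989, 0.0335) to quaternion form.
0.3827 + 0.0303i + 0.9229j + 0.0309k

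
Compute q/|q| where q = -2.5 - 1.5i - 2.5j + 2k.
-0.5774 - 0.3464i - 0.5774j + 0.4619k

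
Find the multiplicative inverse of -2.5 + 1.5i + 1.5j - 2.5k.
-0.1471 - 0.0882i - 0.0882j + 0.1471k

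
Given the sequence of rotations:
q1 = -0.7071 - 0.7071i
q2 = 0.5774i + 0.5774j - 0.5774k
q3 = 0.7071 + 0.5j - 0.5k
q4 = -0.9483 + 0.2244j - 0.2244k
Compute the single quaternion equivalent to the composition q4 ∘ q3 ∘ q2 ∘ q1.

q2 · q1 = 0.4083 - 0.4083i + 0.8166k
q3 · q2 · q1 = 0.697 + 0.1196i + 0.4083j + 0.5774k
q4 · q3 · q2 · q1 = -0.623 + 0.1078i - 0.2576j - 0.7308k
-0.623 + 0.1078i - 0.2576j - 0.7308k


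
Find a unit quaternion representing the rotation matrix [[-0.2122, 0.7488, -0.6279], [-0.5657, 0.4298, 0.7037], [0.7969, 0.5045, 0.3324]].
0.6225 - 0.08i - 0.5722j - 0.5279k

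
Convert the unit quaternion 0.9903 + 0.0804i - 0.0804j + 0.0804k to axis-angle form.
axis = (√3/3, -√3/3, √3/3), θ = 16°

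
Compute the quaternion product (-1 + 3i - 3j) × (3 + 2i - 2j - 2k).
-15 + 13i - j + 2k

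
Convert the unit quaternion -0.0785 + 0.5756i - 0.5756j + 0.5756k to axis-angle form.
axis = (√3/3, -√3/3, √3/3), θ = 189°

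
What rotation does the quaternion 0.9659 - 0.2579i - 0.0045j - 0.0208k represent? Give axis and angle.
axis = (-0.9966, -0.0174, -0.0804), θ = π/6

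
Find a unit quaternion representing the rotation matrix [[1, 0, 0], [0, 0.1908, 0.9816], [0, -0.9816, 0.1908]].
0.7716 - 0.6361i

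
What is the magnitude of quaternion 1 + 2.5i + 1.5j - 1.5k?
3.428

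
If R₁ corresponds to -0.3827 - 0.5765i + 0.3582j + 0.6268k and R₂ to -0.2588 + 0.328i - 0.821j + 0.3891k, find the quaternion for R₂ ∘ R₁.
0.3383 - 0.6303i - 0.2084j - 0.6669k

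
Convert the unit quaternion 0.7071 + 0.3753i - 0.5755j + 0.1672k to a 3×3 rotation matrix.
[[0.2817, -0.6684, -0.6884], [-0.1955, 0.6624, -0.7232], [0.9394, 0.3383, 0.0559]]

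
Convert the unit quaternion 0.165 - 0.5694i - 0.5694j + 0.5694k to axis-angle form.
axis = (-√3/3, -√3/3, √3/3), θ = 161°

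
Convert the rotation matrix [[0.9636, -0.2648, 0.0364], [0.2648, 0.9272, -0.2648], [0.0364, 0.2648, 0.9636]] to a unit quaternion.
0.9816 + 0.1349i + 0.1349k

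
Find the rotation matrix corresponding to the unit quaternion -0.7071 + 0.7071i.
[[1, 0, 0], [0, 0, 1], [0, -1, 0]]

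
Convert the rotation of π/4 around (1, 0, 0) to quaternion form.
0.9239 + 0.3827i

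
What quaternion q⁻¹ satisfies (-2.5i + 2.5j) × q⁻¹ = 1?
0.2i - 0.2j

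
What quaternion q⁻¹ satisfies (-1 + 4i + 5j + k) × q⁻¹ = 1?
-0.0233 - 0.093i - 0.1163j - 0.0233k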